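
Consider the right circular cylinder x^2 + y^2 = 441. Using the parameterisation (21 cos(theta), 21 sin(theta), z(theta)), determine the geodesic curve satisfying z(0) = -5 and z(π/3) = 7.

Parameterise the cylinder of radius R = 21 as
    r(θ) = (21 cos θ, 21 sin θ, z(θ)).
The arc-length element is
    ds = sqrt(441 + (dz/dθ)^2) dθ,
so the Lagrangian is L = sqrt(441 + z'^2).
L depends on z' only, not on z or θ, so ∂L/∂z = 0 and
    ∂L/∂z' = z' / sqrt(441 + z'^2).
The Euler-Lagrange equation gives
    d/dθ( z' / sqrt(441 + z'^2) ) = 0,
so z' is constant. Integrating once:
    z(θ) = a θ + b,
a helix on the cylinder (a straight line when the cylinder is unrolled). The constants a, b are determined by the endpoint conditions.
With endpoint conditions z(0) = -5 and z(π/3) = 7: from z(0) = b we get b = -5, and a·π/3 + -5 = 7 gives a = 36/π, so
    z(θ) = (36/π) θ − 5.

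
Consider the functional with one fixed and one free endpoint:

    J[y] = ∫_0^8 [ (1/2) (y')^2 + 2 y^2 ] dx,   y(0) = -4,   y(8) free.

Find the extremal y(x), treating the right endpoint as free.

The Lagrangian L = (1/2) (y')^2 + 2 y^2 gives
    ∂L/∂y = 4 y,   ∂L/∂y' = y'.
Euler-Lagrange: y'' − 4 y = 0.
With k = 2, the general solution is
    y(x) = A cosh(2 x) + B sinh(2 x).
Fixed left endpoint y(0) = -4 ⇒ A = -4.
The right endpoint x = 8 is free, so the natural (transversality) condition is ∂L/∂y' |_{x=8} = 0, i.e. y'(8) = 0.
Compute y'(x) = A k sinh(k x) + B k cosh(k x), so
    y'(8) = A k sinh(k·8) + B k cosh(k·8) = 0
    ⇒ B = −A tanh(k·8) = 4 tanh(2·8).
Therefore the extremal is
    y(x) = −4 cosh(2 x) + 4 tanh(2·8) sinh(2 x).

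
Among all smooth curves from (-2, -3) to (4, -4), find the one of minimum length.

Arc-length functional: J[y] = ∫ sqrt(1 + (y')^2) dx.
Lagrangian L = sqrt(1 + (y')^2) has no explicit y dependence, so ∂L/∂y = 0 and the Euler-Lagrange equation gives
    d/dx( y' / sqrt(1 + (y')^2) ) = 0  ⇒  y' / sqrt(1 + (y')^2) = const.
Hence y' is constant, so y(x) is affine.
Fitting the endpoints (-2, -3) and (4, -4):
    slope m = ((-4) − (-3)) / (4 − (-2)) = -1/6,
    intercept c = (-3) − m·(-2) = -10/3.
Extremal: y(x) = (-1/6) x - 10/3.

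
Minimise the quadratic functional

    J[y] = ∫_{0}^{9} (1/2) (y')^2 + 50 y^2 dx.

The Lagrangian is L = (1/2) (y')^2 + 50 y^2.
Compute ∂L/∂y = 100y, ∂L/∂y' = y'.
The Euler-Lagrange equation d/dx(∂L/∂y') − ∂L/∂y = 0 reduces to
    y'' − 100 y = 0.
Its general solution is
    y(x) = A e^(10x) + B e^(−10x),
with A, B fixed by the endpoint conditions.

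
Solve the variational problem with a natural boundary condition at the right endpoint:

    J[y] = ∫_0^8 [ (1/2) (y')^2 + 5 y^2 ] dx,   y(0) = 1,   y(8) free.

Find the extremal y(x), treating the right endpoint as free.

The Lagrangian L = (1/2) (y')^2 + 5 y^2 gives
    ∂L/∂y = 10 y,   ∂L/∂y' = y'.
Euler-Lagrange: y'' − 10 y = 0.
With k = sqrt(10), the general solution is
    y(x) = A cosh(sqrt(10) x) + B sinh(sqrt(10) x).
Fixed left endpoint y(0) = 1 ⇒ A = 1.
The right endpoint x = 8 is free, so the natural (transversality) condition is ∂L/∂y' |_{x=8} = 0, i.e. y'(8) = 0.
Compute y'(x) = A k sinh(k x) + B k cosh(k x), so
    y'(8) = A k sinh(k·8) + B k cosh(k·8) = 0
    ⇒ B = −A tanh(k·8) = − tanh(sqrt(10)·8).
Therefore the extremal is
    y(x) = cosh(sqrt(10) x) − tanh(sqrt(10)·8) sinh(sqrt(10) x).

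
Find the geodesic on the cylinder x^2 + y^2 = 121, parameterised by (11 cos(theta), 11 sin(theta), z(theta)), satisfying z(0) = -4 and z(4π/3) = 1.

Parameterise the cylinder of radius R = 11 as
    r(θ) = (11 cos θ, 11 sin θ, z(θ)).
The arc-length element is
    ds = sqrt(121 + (dz/dθ)^2) dθ,
so the Lagrangian is L = sqrt(121 + z'^2).
L depends on z' only, not on z or θ, so ∂L/∂z = 0 and
    ∂L/∂z' = z' / sqrt(121 + z'^2).
The Euler-Lagrange equation gives
    d/dθ( z' / sqrt(121 + z'^2) ) = 0,
so z' is constant. Integrating once:
    z(θ) = a θ + b,
a helix on the cylinder (a straight line when the cylinder is unrolled). The constants a, b are determined by the endpoint conditions.
With endpoint conditions z(0) = -4 and z(4π/3) = 1: from z(0) = b we get b = -4, and a·4π/3 + -4 = 1 gives a = 15/(4π), so
    z(θ) = (15/(4π)) θ − 4.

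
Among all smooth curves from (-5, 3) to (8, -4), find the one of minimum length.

Arc-length functional: J[y] = ∫ sqrt(1 + (y')^2) dx.
Lagrangian L = sqrt(1 + (y')^2) has no explicit y dependence, so ∂L/∂y = 0 and the Euler-Lagrange equation gives
    d/dx( y' / sqrt(1 + (y')^2) ) = 0  ⇒  y' / sqrt(1 + (y')^2) = const.
Hence y' is constant, so y(x) is affine.
Fitting the endpoints (-5, 3) and (8, -4):
    slope m = ((-4) − 3) / (8 − (-5)) = -7/13,
    intercept c = 3 − m·(-5) = 4/13.
Extremal: y(x) = (-7/13) x + 4/13.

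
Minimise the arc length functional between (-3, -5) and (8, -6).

Arc-length functional: J[y] = ∫ sqrt(1 + (y')^2) dx.
Lagrangian L = sqrt(1 + (y')^2) has no explicit y dependence, so ∂L/∂y = 0 and the Euler-Lagrange equation gives
    d/dx( y' / sqrt(1 + (y')^2) ) = 0  ⇒  y' / sqrt(1 + (y')^2) = const.
Hence y' is constant, so y(x) is affine.
Fitting the endpoints (-3, -5) and (8, -6):
    slope m = ((-6) − (-5)) / (8 − (-3)) = -1/11,
    intercept c = (-5) − m·(-3) = -58/11.
Extremal: y(x) = (-1/11) x - 58/11.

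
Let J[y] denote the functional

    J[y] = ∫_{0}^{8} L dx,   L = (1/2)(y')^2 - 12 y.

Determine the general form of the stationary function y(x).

The Lagrangian is L = (1/2)(y')^2 - 12 y.
∂L/∂y = -12.
∂L/∂y' = y'.
The Euler-Lagrange equation d/dx(∂L/∂y') − ∂L/∂y = 0 becomes:
    y'' + 12 = 0
General solution: y(x) = -6 x^2 + A x + B, where A and B are arbitrary constants fixed by the endpoint conditions.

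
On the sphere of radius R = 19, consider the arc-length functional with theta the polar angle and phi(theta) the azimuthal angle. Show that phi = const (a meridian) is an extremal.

On the sphere of radius R = 19 with spherical coordinates (θ, φ), the induced metric is
    ds^2 = 361(dθ^2 + sin^2(θ) dφ^2).
Using θ as the parameter, the arc-length functional becomes
    J[φ] = ∫ 19 sqrt(1 + sin^2(θ) (dφ/dθ)^2) dθ.
So L = 19 sqrt(1 + sin^2(θ) φ'^2). Compute
    ∂L/∂φ = 0  (L has no explicit φ dependence),
    ∂L/∂φ' = 19 sin^2(θ) φ' / sqrt(1 + sin^2(θ) φ'^2).
For the candidate φ(θ) = c (constant), φ' = 0, so ∂L/∂φ' evaluated along the candidate vanishes, and ∂L/∂φ is identically zero. Hence
    d/dθ(∂L/∂φ') − ∂L/∂φ = 0
is satisfied. Therefore meridians φ = const are extremals of arc length — they are geodesics on the sphere.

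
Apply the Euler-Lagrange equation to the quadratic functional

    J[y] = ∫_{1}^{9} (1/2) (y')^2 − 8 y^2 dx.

The Lagrangian is L = (1/2) (y')^2 − 8 y^2.
Compute ∂L/∂y = -16y, ∂L/∂y' = y'.
The Euler-Lagrange equation d/dx(∂L/∂y') − ∂L/∂y = 0 reduces to
    y'' + 16 y = 0.
Its general solution is
    y(x) = A sin(4x) + B cos(4x),
with A, B fixed by the endpoint conditions.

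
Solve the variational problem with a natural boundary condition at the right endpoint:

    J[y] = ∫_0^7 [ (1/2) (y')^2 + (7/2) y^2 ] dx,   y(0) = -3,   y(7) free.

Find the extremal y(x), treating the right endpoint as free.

The Lagrangian L = (1/2) (y')^2 + (7/2) y^2 gives
    ∂L/∂y = 7 y,   ∂L/∂y' = y'.
Euler-Lagrange: y'' − 7 y = 0.
With k = sqrt(7), the general solution is
    y(x) = A cosh(sqrt(7) x) + B sinh(sqrt(7) x).
Fixed left endpoint y(0) = -3 ⇒ A = -3.
The right endpoint x = 7 is free, so the natural (transversality) condition is ∂L/∂y' |_{x=7} = 0, i.e. y'(7) = 0.
Compute y'(x) = A k sinh(k x) + B k cosh(k x), so
    y'(7) = A k sinh(k·7) + B k cosh(k·7) = 0
    ⇒ B = −A tanh(k·7) = 3 tanh(sqrt(7)·7).
Therefore the extremal is
    y(x) = −3 cosh(sqrt(7) x) + 3 tanh(sqrt(7)·7) sinh(sqrt(7) x).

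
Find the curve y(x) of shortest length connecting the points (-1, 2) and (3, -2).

Arc-length functional: J[y] = ∫ sqrt(1 + (y')^2) dx.
Lagrangian L = sqrt(1 + (y')^2) has no explicit y dependence, so ∂L/∂y = 0 and the Euler-Lagrange equation gives
    d/dx( y' / sqrt(1 + (y')^2) ) = 0  ⇒  y' / sqrt(1 + (y')^2) = const.
Hence y' is constant, so y(x) is affine.
Fitting the endpoints (-1, 2) and (3, -2):
    slope m = ((-2) − 2) / (3 − (-1)) = -1,
    intercept c = 2 − m·(-1) = 1.
Extremal: y(x) = -x + 1.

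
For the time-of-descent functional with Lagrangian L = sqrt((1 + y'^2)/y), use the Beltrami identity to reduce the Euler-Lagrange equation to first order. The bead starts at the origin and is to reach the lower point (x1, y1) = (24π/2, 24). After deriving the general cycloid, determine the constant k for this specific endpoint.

The Lagrangian L = sqrt((1 + y'^2) / y) has no explicit x dependence, so the Beltrami identity applies:
    L − y' ∂L/∂y' = C.
Compute ∂L/∂y' = y' / sqrt(y (1 + y'^2)).
Substitute:
    sqrt((1 + y'^2)/y) − y'·y' / sqrt(y (1 + y'^2))
    = (1 + y'^2) / sqrt(y (1 + y'^2)) − y'^2 / sqrt(y (1 + y'^2))
    = 1 / sqrt(y (1 + y'^2)) = C.
Squaring and rearranging gives the first integral
    y (1 + y'^2) = 1/C^2 =: k   (constant).
Solving this first-order ODE by the substitution
    y = (k/2)(1 − cos θ)
yields the cycloid parameterisation
    x(θ) = (k/2)(θ − sin θ),   y(θ) = (k/2)(1 − cos θ).
The constant k is fixed by the endpoint condition.
Now fit the given lower endpoint (x1, y1) = (24π/2, 24). At the bottom of the first arch (θ = π), the parametric equations give
    y(π) = (k/2)(1 − cos π) = k,
    x(π) = (k/2)(π − sin π) = kπ/2.
Matching y(π) = 24 gives k = 24, consistent with x(π) = 24π/2. Therefore the specific cycloid is
    x(θ) = (24/2)(θ − sin θ),   y(θ) = (24/2)(1 − cos θ).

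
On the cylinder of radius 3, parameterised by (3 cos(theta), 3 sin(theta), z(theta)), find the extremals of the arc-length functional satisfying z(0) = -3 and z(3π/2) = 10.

Parameterise the cylinder of radius R = 3 as
    r(θ) = (3 cos θ, 3 sin θ, z(θ)).
The arc-length element is
    ds = sqrt(9 + (dz/dθ)^2) dθ,
so the Lagrangian is L = sqrt(9 + z'^2).
L depends on z' only, not on z or θ, so ∂L/∂z = 0 and
    ∂L/∂z' = z' / sqrt(9 + z'^2).
The Euler-Lagrange equation gives
    d/dθ( z' / sqrt(9 + z'^2) ) = 0,
so z' is constant. Integrating once:
    z(θ) = a θ + b,
a helix on the cylinder (a straight line when the cylinder is unrolled). The constants a, b are determined by the endpoint conditions.
With endpoint conditions z(0) = -3 and z(3π/2) = 10: from z(0) = b we get b = -3, and a·3π/2 + -3 = 10 gives a = 26/(3π), so
    z(θ) = (26/(3π)) θ − 3.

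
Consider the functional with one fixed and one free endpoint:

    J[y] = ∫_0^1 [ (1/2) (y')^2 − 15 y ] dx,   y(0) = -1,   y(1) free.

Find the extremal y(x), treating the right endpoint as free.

The Lagrangian L = (1/2) (y')^2 − 15 y gives
    ∂L/∂y = −15,   ∂L/∂y' = y'.
Euler-Lagrange: d/dx(y') − (−15) = 0, i.e. y'' + 15 = 0, so
    y(x) = −(15/2) x^2 + C1 x + C2.
Fixed left endpoint y(0) = -1 ⇒ C2 = -1.
The right endpoint x = 1 is free, so the natural (transversality) condition is ∂L/∂y' |_{x=1} = 0, i.e. y'(1) = 0.
Compute y'(x) = −15 x + C1, so y'(1) = −15 + C1 = 0 ⇒ C1 = 15.
Therefore the extremal is
    y(x) = −(15/2) x^2 + 15 x − 1.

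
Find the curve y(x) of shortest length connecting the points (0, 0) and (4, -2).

Arc-length functional: J[y] = ∫ sqrt(1 + (y')^2) dx.
Lagrangian L = sqrt(1 + (y')^2) has no explicit y dependence, so ∂L/∂y = 0 and the Euler-Lagrange equation gives
    d/dx( y' / sqrt(1 + (y')^2) ) = 0  ⇒  y' / sqrt(1 + (y')^2) = const.
Hence y' is constant, so y(x) is affine.
Fitting the endpoints (0, 0) and (4, -2):
    slope m = ((-2) − 0) / (4 − 0) = -1/2,
    intercept c = 0 − m·0 = 0.
Extremal: y(x) = (-1/2) x.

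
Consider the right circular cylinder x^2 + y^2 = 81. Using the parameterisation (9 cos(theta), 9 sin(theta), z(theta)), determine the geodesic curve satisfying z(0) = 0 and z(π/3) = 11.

Parameterise the cylinder of radius R = 9 as
    r(θ) = (9 cos θ, 9 sin θ, z(θ)).
The arc-length element is
    ds = sqrt(81 + (dz/dθ)^2) dθ,
so the Lagrangian is L = sqrt(81 + z'^2).
L depends on z' only, not on z or θ, so ∂L/∂z = 0 and
    ∂L/∂z' = z' / sqrt(81 + z'^2).
The Euler-Lagrange equation gives
    d/dθ( z' / sqrt(81 + z'^2) ) = 0,
so z' is constant. Integrating once:
    z(θ) = a θ + b,
a helix on the cylinder (a straight line when the cylinder is unrolled). The constants a, b are determined by the endpoint conditions.
With endpoint conditions z(0) = 0 and z(π/3) = 11: from z(0) = b we get b = 0, and a·π/3 + 0 = 11 gives a = 33/π, so
    z(θ) = (33/π) θ.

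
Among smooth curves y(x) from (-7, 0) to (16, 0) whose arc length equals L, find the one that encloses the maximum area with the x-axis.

Set up the augmented Lagrangian using a multiplier λ for the length constraint:
    F(y, y') = y − λ sqrt(1 + y'^2).
F has no explicit x dependence, so the Beltrami identity yields a first integral
    F − y' ∂F/∂y' = C.
Compute ∂F/∂y' = −λ y' / sqrt(1 + y'^2). Then
    y − λ sqrt(1 + y'^2) + λ y'^2 / sqrt(1 + y'^2) = C
    ⇒  y − λ / sqrt(1 + y'^2) = C.
Solving for y' and integrating gives
    (x − a)^2 + (y − b)^2 = λ^2,
a circular arc of radius λ. The constants a, b are determined by the endpoint conditions y(-7) = y(16) = 0, and λ is fixed implicitly by the length constraint
    ∫_{-7}^{16} sqrt(1 + y'^2) dx = L.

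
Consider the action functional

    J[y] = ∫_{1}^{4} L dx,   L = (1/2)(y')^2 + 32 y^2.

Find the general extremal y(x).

The Lagrangian is L = (1/2)(y')^2 + 32 y^2.
∂L/∂y = 64y.
∂L/∂y' = y'.
The Euler-Lagrange equation d/dx(∂L/∂y') − ∂L/∂y = 0 becomes:
    y'' - 64 y = 0
General solution: y(x) = A e^(8x) + B e^(-8x), where A and B are arbitrary constants fixed by the endpoint conditions.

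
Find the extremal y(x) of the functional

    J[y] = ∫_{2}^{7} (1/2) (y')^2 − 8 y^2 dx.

The Lagrangian is L = (1/2) (y')^2 − 8 y^2.
Compute ∂L/∂y = -16y, ∂L/∂y' = y'.
The Euler-Lagrange equation d/dx(∂L/∂y') − ∂L/∂y = 0 reduces to
    y'' + 16 y = 0.
Its general solution is
    y(x) = A sin(4x) + B cos(4x),
with A, B fixed by the endpoint conditions.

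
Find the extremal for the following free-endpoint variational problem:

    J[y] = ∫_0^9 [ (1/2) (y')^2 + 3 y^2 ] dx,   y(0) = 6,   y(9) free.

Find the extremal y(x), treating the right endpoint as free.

The Lagrangian L = (1/2) (y')^2 + 3 y^2 gives
    ∂L/∂y = 6 y,   ∂L/∂y' = y'.
Euler-Lagrange: y'' − 6 y = 0.
With k = sqrt(6), the general solution is
    y(x) = A cosh(sqrt(6) x) + B sinh(sqrt(6) x).
Fixed left endpoint y(0) = 6 ⇒ A = 6.
The right endpoint x = 9 is free, so the natural (transversality) condition is ∂L/∂y' |_{x=9} = 0, i.e. y'(9) = 0.
Compute y'(x) = A k sinh(k x) + B k cosh(k x), so
    y'(9) = A k sinh(k·9) + B k cosh(k·9) = 0
    ⇒ B = −A tanh(k·9) = − 6 tanh(sqrt(6)·9).
Therefore the extremal is
    y(x) = 6 cosh(sqrt(6) x) − 6 tanh(sqrt(6)·9) sinh(sqrt(6) x).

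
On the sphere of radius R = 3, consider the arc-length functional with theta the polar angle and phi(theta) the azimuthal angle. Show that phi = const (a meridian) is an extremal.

On the sphere of radius R = 3 with spherical coordinates (θ, φ), the induced metric is
    ds^2 = 9(dθ^2 + sin^2(θ) dφ^2).
Using θ as the parameter, the arc-length functional becomes
    J[φ] = ∫ 3 sqrt(1 + sin^2(θ) (dφ/dθ)^2) dθ.
So L = 3 sqrt(1 + sin^2(θ) φ'^2). Compute
    ∂L/∂φ = 0  (L has no explicit φ dependence),
    ∂L/∂φ' = 3 sin^2(θ) φ' / sqrt(1 + sin^2(θ) φ'^2).
For the candidate φ(θ) = c (constant), φ' = 0, so ∂L/∂φ' evaluated along the candidate vanishes, and ∂L/∂φ is identically zero. Hence
    d/dθ(∂L/∂φ') − ∂L/∂φ = 0
is satisfied. Therefore meridians φ = const are extremals of arc length — they are geodesics on the sphere.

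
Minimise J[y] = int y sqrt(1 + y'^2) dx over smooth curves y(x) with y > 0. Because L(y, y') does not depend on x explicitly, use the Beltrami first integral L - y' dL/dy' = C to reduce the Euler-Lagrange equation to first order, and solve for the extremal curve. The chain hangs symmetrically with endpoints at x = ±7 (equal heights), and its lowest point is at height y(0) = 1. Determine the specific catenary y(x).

The Lagrangian L(y, y') = y sqrt(1 + y'^2) has no explicit x dependence, so the Beltrami identity applies:
    L − y' ∂L/∂y' = C.
Compute ∂L/∂y' = y · y' / sqrt(1 + y'^2). Then
    L − y' ∂L/∂y'
    = y sqrt(1 + y'^2) − y · y'^2 / sqrt(1 + y'^2)
    = y (1 + y'^2 − y'^2) / sqrt(1 + y'^2)
    = y / sqrt(1 + y'^2) = C.
Squaring gives y^2 = C^2 (1 + y'^2), i.e.
    y'^2 = y^2 / C^2 − 1.
Separating variables,
    dy / sqrt(y^2 − C^2) = dx / C,
and integrating gives arccosh(y / C) = (x − a)/C, so
    y(x) = C cosh((x − a)/C),
the catenary. The constants C and a are fixed by the two endpoint conditions (and, for the hanging-chain problem, the length constraint selects C).
Now fit the given data. The endpoints x = ±7 are symmetric at equal height, so the catenary is even about its minimum: a = 0 and y(x) = C cosh(x/C). The lowest point is y(0) = C cosh(0) = C, and we are told y(0) = 1, so C = 1. Therefore
    y(x) = cosh(x),
and at the endpoints
    y(±7) = cosh(7).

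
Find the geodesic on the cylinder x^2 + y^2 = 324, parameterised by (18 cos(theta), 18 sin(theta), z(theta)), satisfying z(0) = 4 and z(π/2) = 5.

Parameterise the cylinder of radius R = 18 as
    r(θ) = (18 cos θ, 18 sin θ, z(θ)).
The arc-length element is
    ds = sqrt(324 + (dz/dθ)^2) dθ,
so the Lagrangian is L = sqrt(324 + z'^2).
L depends on z' only, not on z or θ, so ∂L/∂z = 0 and
    ∂L/∂z' = z' / sqrt(324 + z'^2).
The Euler-Lagrange equation gives
    d/dθ( z' / sqrt(324 + z'^2) ) = 0,
so z' is constant. Integrating once:
    z(θ) = a θ + b,
a helix on the cylinder (a straight line when the cylinder is unrolled). The constants a, b are determined by the endpoint conditions.
With endpoint conditions z(0) = 4 and z(π/2) = 5: from z(0) = b we get b = 4, and a·π/2 + 4 = 5 gives a = 2/π, so
    z(θ) = (2/π) θ + 4.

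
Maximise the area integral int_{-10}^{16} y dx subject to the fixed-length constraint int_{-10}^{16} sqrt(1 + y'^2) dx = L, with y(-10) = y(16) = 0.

Set up the augmented Lagrangian using a multiplier λ for the length constraint:
    F(y, y') = y − λ sqrt(1 + y'^2).
F has no explicit x dependence, so the Beltrami identity yields a first integral
    F − y' ∂F/∂y' = C.
Compute ∂F/∂y' = −λ y' / sqrt(1 + y'^2). Then
    y − λ sqrt(1 + y'^2) + λ y'^2 / sqrt(1 + y'^2) = C
    ⇒  y − λ / sqrt(1 + y'^2) = C.
Solving for y' and integrating gives
    (x − a)^2 + (y − b)^2 = λ^2,
a circular arc of radius λ. The constants a, b are determined by the endpoint conditions y(-10) = y(16) = 0, and λ is fixed implicitly by the length constraint
    ∫_{-10}^{16} sqrt(1 + y'^2) dx = L.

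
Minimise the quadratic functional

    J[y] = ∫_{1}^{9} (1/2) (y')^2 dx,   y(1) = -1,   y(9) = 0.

The Lagrangian is L = (1/2) (y')^2.
Compute ∂L/∂y = 0, ∂L/∂y' = y'.
The Euler-Lagrange equation d/dx(∂L/∂y') − ∂L/∂y = 0 reduces to
    y'' = 0.
Its general solution is
    y(x) = A x + B,
with A, B fixed by the endpoint conditions.
Applying the endpoint conditions y(1) = -1 and y(9) = 0: solve A·1 + B = -1 and A·9 + B = 0. Subtracting gives A(9 − 1) = 0 − -1, so A = 1/8, and B = -1 − A·1 = -9/8. Therefore
    y(x) = (1/8) x - 9/8.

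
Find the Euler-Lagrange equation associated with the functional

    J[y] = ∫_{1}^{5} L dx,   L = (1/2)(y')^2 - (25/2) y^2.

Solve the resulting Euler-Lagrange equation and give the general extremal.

The Lagrangian is L = (1/2)(y')^2 - (25/2) y^2.
∂L/∂y = -25y.
∂L/∂y' = y'.
The Euler-Lagrange equation d/dx(∂L/∂y') − ∂L/∂y = 0 becomes:
    y'' + 25 y = 0
General solution: y(x) = A sin(5x) + B cos(5x), where A and B are arbitrary constants fixed by the endpoint conditions.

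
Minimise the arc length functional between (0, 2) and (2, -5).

Arc-length functional: J[y] = ∫ sqrt(1 + (y')^2) dx.
Lagrangian L = sqrt(1 + (y')^2) has no explicit y dependence, so ∂L/∂y = 0 and the Euler-Lagrange equation gives
    d/dx( y' / sqrt(1 + (y')^2) ) = 0  ⇒  y' / sqrt(1 + (y')^2) = const.
Hence y' is constant, so y(x) is affine.
Fitting the endpoints (0, 2) and (2, -5):
    slope m = ((-5) − 2) / (2 − 0) = -7/2,
    intercept c = 2 − m·0 = 2.
Extremal: y(x) = (-7/2) x + 2.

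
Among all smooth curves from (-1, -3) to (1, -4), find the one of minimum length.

Arc-length functional: J[y] = ∫ sqrt(1 + (y')^2) dx.
Lagrangian L = sqrt(1 + (y')^2) has no explicit y dependence, so ∂L/∂y = 0 and the Euler-Lagrange equation gives
    d/dx( y' / sqrt(1 + (y')^2) ) = 0  ⇒  y' / sqrt(1 + (y')^2) = const.
Hence y' is constant, so y(x) is affine.
Fitting the endpoints (-1, -3) and (1, -4):
    slope m = ((-4) − (-3)) / (1 − (-1)) = -1/2,
    intercept c = (-3) − m·(-1) = -7/2.
Extremal: y(x) = (-1/2) x - 7/2.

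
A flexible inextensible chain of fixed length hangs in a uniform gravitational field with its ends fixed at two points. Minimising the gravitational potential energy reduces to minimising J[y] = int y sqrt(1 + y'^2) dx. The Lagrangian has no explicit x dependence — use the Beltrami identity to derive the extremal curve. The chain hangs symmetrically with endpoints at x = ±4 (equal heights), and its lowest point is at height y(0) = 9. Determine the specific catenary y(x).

The Lagrangian L(y, y') = y sqrt(1 + y'^2) has no explicit x dependence, so the Beltrami identity applies:
    L − y' ∂L/∂y' = C.
Compute ∂L/∂y' = y · y' / sqrt(1 + y'^2). Then
    L − y' ∂L/∂y'
    = y sqrt(1 + y'^2) − y · y'^2 / sqrt(1 + y'^2)
    = y (1 + y'^2 − y'^2) / sqrt(1 + y'^2)
    = y / sqrt(1 + y'^2) = C.
Squaring gives y^2 = C^2 (1 + y'^2), i.e.
    y'^2 = y^2 / C^2 − 1.
Separating variables,
    dy / sqrt(y^2 − C^2) = dx / C,
and integrating gives arccosh(y / C) = (x − a)/C, so
    y(x) = C cosh((x − a)/C),
the catenary. The constants C and a are fixed by the two endpoint conditions (and, for the hanging-chain problem, the length constraint selects C).
Now fit the given data. The endpoints x = ±4 are symmetric at equal height, so the catenary is even about its minimum: a = 0 and y(x) = C cosh(x/C). The lowest point is y(0) = C cosh(0) = C, and we are told y(0) = 9, so C = 9. Therefore
    y(x) = 9 cosh(x/9),
and at the endpoints
    y(±4) = 9 cosh(4/9).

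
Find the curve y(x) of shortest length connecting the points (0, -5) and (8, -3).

Arc-length functional: J[y] = ∫ sqrt(1 + (y')^2) dx.
Lagrangian L = sqrt(1 + (y')^2) has no explicit y dependence, so ∂L/∂y = 0 and the Euler-Lagrange equation gives
    d/dx( y' / sqrt(1 + (y')^2) ) = 0  ⇒  y' / sqrt(1 + (y')^2) = const.
Hence y' is constant, so y(x) is affine.
Fitting the endpoints (0, -5) and (8, -3):
    slope m = ((-3) − (-5)) / (8 − 0) = 1/4,
    intercept c = (-5) − m·0 = -5.
Extremal: y(x) = (1/4) x - 5.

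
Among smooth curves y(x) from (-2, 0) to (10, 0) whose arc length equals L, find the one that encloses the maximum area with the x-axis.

Set up the augmented Lagrangian using a multiplier λ for the length constraint:
    F(y, y') = y − λ sqrt(1 + y'^2).
F has no explicit x dependence, so the Beltrami identity yields a first integral
    F − y' ∂F/∂y' = C.
Compute ∂F/∂y' = −λ y' / sqrt(1 + y'^2). Then
    y − λ sqrt(1 + y'^2) + λ y'^2 / sqrt(1 + y'^2) = C
    ⇒  y − λ / sqrt(1 + y'^2) = C.
Solving for y' and integrating gives
    (x − a)^2 + (y − b)^2 = λ^2,
a circular arc of radius λ. The constants a, b are determined by the endpoint conditions y(-2) = y(10) = 0, and λ is fixed implicitly by the length constraint
    ∫_{-2}^{10} sqrt(1 + y'^2) dx = L.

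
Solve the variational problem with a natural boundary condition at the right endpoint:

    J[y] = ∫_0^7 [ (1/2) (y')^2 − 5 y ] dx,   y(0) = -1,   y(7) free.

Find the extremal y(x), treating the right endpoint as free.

The Lagrangian L = (1/2) (y')^2 − 5 y gives
    ∂L/∂y = −5,   ∂L/∂y' = y'.
Euler-Lagrange: d/dx(y') − (−5) = 0, i.e. y'' + 5 = 0, so
    y(x) = −(5/2) x^2 + C1 x + C2.
Fixed left endpoint y(0) = -1 ⇒ C2 = -1.
The right endpoint x = 7 is free, so the natural (transversality) condition is ∂L/∂y' |_{x=7} = 0, i.e. y'(7) = 0.
Compute y'(x) = −5 x + C1, so y'(7) = −35 + C1 = 0 ⇒ C1 = 35.
Therefore the extremal is
    y(x) = −(5/2) x^2 + 35 x − 1.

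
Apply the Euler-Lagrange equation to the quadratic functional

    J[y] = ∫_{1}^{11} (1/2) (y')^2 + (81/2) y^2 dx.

The Lagrangian is L = (1/2) (y')^2 + (81/2) y^2.
Compute ∂L/∂y = 81y, ∂L/∂y' = y'.
The Euler-Lagrange equation d/dx(∂L/∂y') − ∂L/∂y = 0 reduces to
    y'' − 81 y = 0.
Its general solution is
    y(x) = A e^(9x) + B e^(−9x),
with A, B fixed by the endpoint conditions.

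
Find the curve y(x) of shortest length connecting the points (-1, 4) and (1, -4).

Arc-length functional: J[y] = ∫ sqrt(1 + (y')^2) dx.
Lagrangian L = sqrt(1 + (y')^2) has no explicit y dependence, so ∂L/∂y = 0 and the Euler-Lagrange equation gives
    d/dx( y' / sqrt(1 + (y')^2) ) = 0  ⇒  y' / sqrt(1 + (y')^2) = const.
Hence y' is constant, so y(x) is affine.
Fitting the endpoints (-1, 4) and (1, -4):
    slope m = ((-4) − 4) / (1 − (-1)) = -4,
    intercept c = 4 − m·(-1) = 0.
Extremal: y(x) = -4 x.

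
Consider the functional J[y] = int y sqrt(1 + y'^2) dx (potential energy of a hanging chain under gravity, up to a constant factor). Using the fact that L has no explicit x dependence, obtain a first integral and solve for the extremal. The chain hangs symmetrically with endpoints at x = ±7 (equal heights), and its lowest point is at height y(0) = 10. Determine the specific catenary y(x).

The Lagrangian L(y, y') = y sqrt(1 + y'^2) has no explicit x dependence, so the Beltrami identity applies:
    L − y' ∂L/∂y' = C.
Compute ∂L/∂y' = y · y' / sqrt(1 + y'^2). Then
    L − y' ∂L/∂y'
    = y sqrt(1 + y'^2) − y · y'^2 / sqrt(1 + y'^2)
    = y (1 + y'^2 − y'^2) / sqrt(1 + y'^2)
    = y / sqrt(1 + y'^2) = C.
Squaring gives y^2 = C^2 (1 + y'^2), i.e.
    y'^2 = y^2 / C^2 − 1.
Separating variables,
    dy / sqrt(y^2 − C^2) = dx / C,
and integrating gives arccosh(y / C) = (x − a)/C, so
    y(x) = C cosh((x − a)/C),
the catenary. The constants C and a are fixed by the two endpoint conditions (and, for the hanging-chain problem, the length constraint selects C).
Now fit the given data. The endpoints x = ±7 are symmetric at equal height, so the catenary is even about its minimum: a = 0 and y(x) = C cosh(x/C). The lowest point is y(0) = C cosh(0) = C, and we are told y(0) = 10, so C = 10. Therefore
    y(x) = 10 cosh(x/10),
and at the endpoints
    y(±7) = 10 cosh(7/10).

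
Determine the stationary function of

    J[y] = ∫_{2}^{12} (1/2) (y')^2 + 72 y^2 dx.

The Lagrangian is L = (1/2) (y')^2 + 72 y^2.
Compute ∂L/∂y = 144y, ∂L/∂y' = y'.
The Euler-Lagrange equation d/dx(∂L/∂y') − ∂L/∂y = 0 reduces to
    y'' − 144 y = 0.
Its general solution is
    y(x) = A e^(12x) + B e^(−12x),
with A, B fixed by the endpoint conditions.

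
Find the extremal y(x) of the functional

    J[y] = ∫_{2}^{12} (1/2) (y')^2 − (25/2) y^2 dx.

The Lagrangian is L = (1/2) (y')^2 − (25/2) y^2.
Compute ∂L/∂y = -25y, ∂L/∂y' = y'.
The Euler-Lagrange equation d/dx(∂L/∂y') − ∂L/∂y = 0 reduces to
    y'' + 25 y = 0.
Its general solution is
    y(x) = A sin(5x) + B cos(5x),
with A, B fixed by the endpoint conditions.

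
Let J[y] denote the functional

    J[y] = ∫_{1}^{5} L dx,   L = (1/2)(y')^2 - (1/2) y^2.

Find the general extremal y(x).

The Lagrangian is L = (1/2)(y')^2 - (1/2) y^2.
∂L/∂y = -y.
∂L/∂y' = y'.
The Euler-Lagrange equation d/dx(∂L/∂y') − ∂L/∂y = 0 becomes:
    y'' + y = 0
General solution: y(x) = A sin(x) + B cos(x), where A and B are arbitrary constants fixed by the endpoint conditions.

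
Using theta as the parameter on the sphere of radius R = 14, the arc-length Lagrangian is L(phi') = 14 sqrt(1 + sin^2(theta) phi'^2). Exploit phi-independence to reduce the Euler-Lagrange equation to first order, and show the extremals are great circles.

On the sphere of radius R = 14 with spherical coordinates (θ, φ), the induced metric is
    ds^2 = 196(dθ^2 + sin^2(θ) dφ^2).
Parameterise by θ; the arc-length functional is
    J[φ] = ∫ 14 sqrt(1 + sin^2(θ) (dφ/dθ)^2) dθ,
so L = 14 sqrt(1 + sin^2(θ) φ'^2). Compute
    ∂L/∂φ = 0  (L has no explicit φ dependence),
    ∂L/∂φ' = 14 sin^2(θ) φ' / sqrt(1 + sin^2(θ) φ'^2).
Since ∂L/∂φ = 0, the Euler-Lagrange equation
    d/dθ(∂L/∂φ') − ∂L/∂φ = 0
reduces to d/dθ(∂L/∂φ') = 0, i.e. the momentum conjugate to φ is conserved:
    14 sin^2(θ) φ' / sqrt(1 + sin^2(θ) φ'^2) = C.
The overall factor of 14 is constant, so dividing through gives Clairaut's relation sin^2(θ) φ' / sqrt(1 + sin^2(θ) φ'^2) = C' (with C' = C/14). Solving for φ' and integrating gives the great-circle family
    cot(θ) = A cos(φ − φ_0),
i.e. the intersection of the sphere with a plane through the origin. The two constants A and φ_0 (equivalently C and one phase) are fixed by the two endpoint conditions.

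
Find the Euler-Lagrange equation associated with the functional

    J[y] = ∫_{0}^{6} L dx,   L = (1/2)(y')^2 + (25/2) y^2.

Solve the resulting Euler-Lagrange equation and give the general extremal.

The Lagrangian is L = (1/2)(y')^2 + (25/2) y^2.
∂L/∂y = 25y.
∂L/∂y' = y'.
The Euler-Lagrange equation d/dx(∂L/∂y') − ∂L/∂y = 0 becomes:
    y'' - 25 y = 0
General solution: y(x) = A e^(5x) + B e^(-5x), where A and B are arbitrary constants fixed by the endpoint conditions.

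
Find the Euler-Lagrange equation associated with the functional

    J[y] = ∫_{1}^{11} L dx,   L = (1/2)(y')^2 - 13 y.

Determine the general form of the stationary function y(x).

The Lagrangian is L = (1/2)(y')^2 - 13 y.
∂L/∂y = -13.
∂L/∂y' = y'.
The Euler-Lagrange equation d/dx(∂L/∂y') − ∂L/∂y = 0 becomes:
    y'' + 13 = 0
General solution: y(x) = -(13/2) x^2 + A x + B, where A and B are arbitrary constants fixed by the endpoint conditions.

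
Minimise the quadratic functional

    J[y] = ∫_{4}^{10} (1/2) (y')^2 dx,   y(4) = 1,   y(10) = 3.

The Lagrangian is L = (1/2) (y')^2.
Compute ∂L/∂y = 0, ∂L/∂y' = y'.
The Euler-Lagrange equation d/dx(∂L/∂y') − ∂L/∂y = 0 reduces to
    y'' = 0.
Its general solution is
    y(x) = A x + B,
with A, B fixed by the endpoint conditions.
Applying the endpoint conditions y(4) = 1 and y(10) = 3: solve A·4 + B = 1 and A·10 + B = 3. Subtracting gives A(10 − 4) = 3 − 1, so A = 1/3, and B = 1 − A·4 = -1/3. Therefore
    y(x) = (1/3) x - 1/3.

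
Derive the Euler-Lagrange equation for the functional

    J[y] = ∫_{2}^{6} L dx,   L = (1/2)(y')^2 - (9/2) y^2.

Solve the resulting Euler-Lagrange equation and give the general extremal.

The Lagrangian is L = (1/2)(y')^2 - (9/2) y^2.
∂L/∂y = -9y.
∂L/∂y' = y'.
The Euler-Lagrange equation d/dx(∂L/∂y') − ∂L/∂y = 0 becomes:
    y'' + 9 y = 0
General solution: y(x) = A sin(3x) + B cos(3x), where A and B are arbitrary constants fixed by the endpoint conditions.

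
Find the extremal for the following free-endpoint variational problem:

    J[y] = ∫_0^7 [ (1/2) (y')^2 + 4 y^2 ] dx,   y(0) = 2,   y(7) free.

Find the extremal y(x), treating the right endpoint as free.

The Lagrangian L = (1/2) (y')^2 + 4 y^2 gives
    ∂L/∂y = 8 y,   ∂L/∂y' = y'.
Euler-Lagrange: y'' − 8 y = 0.
With k = sqrt(8), the general solution is
    y(x) = A cosh(sqrt(8) x) + B sinh(sqrt(8) x).
Fixed left endpoint y(0) = 2 ⇒ A = 2.
The right endpoint x = 7 is free, so the natural (transversality) condition is ∂L/∂y' |_{x=7} = 0, i.e. y'(7) = 0.
Compute y'(x) = A k sinh(k x) + B k cosh(k x), so
    y'(7) = A k sinh(k·7) + B k cosh(k·7) = 0
    ⇒ B = −A tanh(k·7) = − 2 tanh(sqrt(8)·7).
Therefore the extremal is
    y(x) = 2 cosh(sqrt(8) x) − 2 tanh(sqrt(8)·7) sinh(sqrt(8) x).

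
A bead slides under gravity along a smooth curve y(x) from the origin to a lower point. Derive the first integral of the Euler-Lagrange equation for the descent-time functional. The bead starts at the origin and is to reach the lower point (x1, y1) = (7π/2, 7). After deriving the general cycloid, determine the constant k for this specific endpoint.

The Lagrangian L = sqrt((1 + y'^2) / y) has no explicit x dependence, so the Beltrami identity applies:
    L − y' ∂L/∂y' = C.
Compute ∂L/∂y' = y' / sqrt(y (1 + y'^2)).
Substitute:
    sqrt((1 + y'^2)/y) − y'·y' / sqrt(y (1 + y'^2))
    = (1 + y'^2) / sqrt(y (1 + y'^2)) − y'^2 / sqrt(y (1 + y'^2))
    = 1 / sqrt(y (1 + y'^2)) = C.
Squaring and rearranging gives the first integral
    y (1 + y'^2) = 1/C^2 =: k   (constant).
Solving this first-order ODE by the substitution
    y = (k/2)(1 − cos θ)
yields the cycloid parameterisation
    x(θ) = (k/2)(θ − sin θ),   y(θ) = (k/2)(1 − cos θ).
The constant k is fixed by the endpoint condition.
Now fit the given lower endpoint (x1, y1) = (7π/2, 7). At the bottom of the first arch (θ = π), the parametric equations give
    y(π) = (k/2)(1 − cos π) = k,
    x(π) = (k/2)(π − sin π) = kπ/2.
Matching y(π) = 7 gives k = 7, consistent with x(π) = 7π/2. Therefore the specific cycloid is
    x(θ) = (7/2)(θ − sin θ),   y(θ) = (7/2)(1 − cos θ).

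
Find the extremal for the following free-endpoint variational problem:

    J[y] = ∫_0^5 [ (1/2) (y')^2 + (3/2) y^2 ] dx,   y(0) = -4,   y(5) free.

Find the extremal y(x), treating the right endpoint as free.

The Lagrangian L = (1/2) (y')^2 + (3/2) y^2 gives
    ∂L/∂y = 3 y,   ∂L/∂y' = y'.
Euler-Lagrange: y'' − 3 y = 0.
With k = sqrt(3), the general solution is
    y(x) = A cosh(sqrt(3) x) + B sinh(sqrt(3) x).
Fixed left endpoint y(0) = -4 ⇒ A = -4.
The right endpoint x = 5 is free, so the natural (transversality) condition is ∂L/∂y' |_{x=5} = 0, i.e. y'(5) = 0.
Compute y'(x) = A k sinh(k x) + B k cosh(k x), so
    y'(5) = A k sinh(k·5) + B k cosh(k·5) = 0
    ⇒ B = −A tanh(k·5) = 4 tanh(sqrt(3)·5).
Therefore the extremal is
    y(x) = −4 cosh(sqrt(3) x) + 4 tanh(sqrt(3)·5) sinh(sqrt(3) x).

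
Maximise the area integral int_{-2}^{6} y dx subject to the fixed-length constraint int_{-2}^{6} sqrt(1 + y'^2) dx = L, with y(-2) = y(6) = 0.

Set up the augmented Lagrangian using a multiplier λ for the length constraint:
    F(y, y') = y − λ sqrt(1 + y'^2).
F has no explicit x dependence, so the Beltrami identity yields a first integral
    F − y' ∂F/∂y' = C.
Compute ∂F/∂y' = −λ y' / sqrt(1 + y'^2). Then
    y − λ sqrt(1 + y'^2) + λ y'^2 / sqrt(1 + y'^2) = C
    ⇒  y − λ / sqrt(1 + y'^2) = C.
Solving for y' and integrating gives
    (x − a)^2 + (y − b)^2 = λ^2,
a circular arc of radius λ. The constants a, b are determined by the endpoint conditions y(-2) = y(6) = 0, and λ is fixed implicitly by the length constraint
    ∫_{-2}^{6} sqrt(1 + y'^2) dx = L.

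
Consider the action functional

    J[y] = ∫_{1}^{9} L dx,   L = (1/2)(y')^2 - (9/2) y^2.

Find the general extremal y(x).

The Lagrangian is L = (1/2)(y')^2 - (9/2) y^2.
∂L/∂y = -9y.
∂L/∂y' = y'.
The Euler-Lagrange equation d/dx(∂L/∂y') − ∂L/∂y = 0 becomes:
    y'' + 9 y = 0
General solution: y(x) = A sin(3x) + B cos(3x), where A and B are arbitrary constants fixed by the endpoint conditions.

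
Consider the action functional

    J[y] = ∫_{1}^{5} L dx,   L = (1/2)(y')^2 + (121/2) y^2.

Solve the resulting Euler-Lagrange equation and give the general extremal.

The Lagrangian is L = (1/2)(y')^2 + (121/2) y^2.
∂L/∂y = 121y.
∂L/∂y' = y'.
The Euler-Lagrange equation d/dx(∂L/∂y') − ∂L/∂y = 0 becomes:
    y'' - 121 y = 0
General solution: y(x) = A e^(11x) + B e^(-11x), where A and B are arbitrary constants fixed by the endpoint conditions.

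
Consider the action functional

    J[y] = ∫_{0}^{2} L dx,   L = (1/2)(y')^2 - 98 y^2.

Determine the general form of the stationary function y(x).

The Lagrangian is L = (1/2)(y')^2 - 98 y^2.
∂L/∂y = -196y.
∂L/∂y' = y'.
The Euler-Lagrange equation d/dx(∂L/∂y') − ∂L/∂y = 0 becomes:
    y'' + 196 y = 0
General solution: y(x) = A sin(14x) + B cos(14x), where A and B are arbitrary constants fixed by the endpoint conditions.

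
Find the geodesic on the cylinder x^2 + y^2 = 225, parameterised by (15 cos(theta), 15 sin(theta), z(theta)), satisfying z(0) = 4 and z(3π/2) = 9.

Parameterise the cylinder of radius R = 15 as
    r(θ) = (15 cos θ, 15 sin θ, z(θ)).
The arc-length element is
    ds = sqrt(225 + (dz/dθ)^2) dθ,
so the Lagrangian is L = sqrt(225 + z'^2).
L depends on z' only, not on z or θ, so ∂L/∂z = 0 and
    ∂L/∂z' = z' / sqrt(225 + z'^2).
The Euler-Lagrange equation gives
    d/dθ( z' / sqrt(225 + z'^2) ) = 0,
so z' is constant. Integrating once:
    z(θ) = a θ + b,
a helix on the cylinder (a straight line when the cylinder is unrolled). The constants a, b are determined by the endpoint conditions.
With endpoint conditions z(0) = 4 and z(3π/2) = 9: from z(0) = b we get b = 4, and a·3π/2 + 4 = 9 gives a = 10/(3π), so
    z(θ) = (10/(3π)) θ + 4.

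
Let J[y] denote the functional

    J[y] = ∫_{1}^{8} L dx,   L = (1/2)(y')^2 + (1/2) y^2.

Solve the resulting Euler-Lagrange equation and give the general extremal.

The Lagrangian is L = (1/2)(y')^2 + (1/2) y^2.
∂L/∂y = y.
∂L/∂y' = y'.
The Euler-Lagrange equation d/dx(∂L/∂y') − ∂L/∂y = 0 becomes:
    y'' - y = 0
General solution: y(x) = A e^x + B e^(-x), where A and B are arbitrary constants fixed by the endpoint conditions.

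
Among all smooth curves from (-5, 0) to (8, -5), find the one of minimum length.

Arc-length functional: J[y] = ∫ sqrt(1 + (y')^2) dx.
Lagrangian L = sqrt(1 + (y')^2) has no explicit y dependence, so ∂L/∂y = 0 and the Euler-Lagrange equation gives
    d/dx( y' / sqrt(1 + (y')^2) ) = 0  ⇒  y' / sqrt(1 + (y')^2) = const.
Hence y' is constant, so y(x) is affine.
Fitting the endpoints (-5, 0) and (8, -5):
    slope m = ((-5) − 0) / (8 − (-5)) = -5/13,
    intercept c = 0 − m·(-5) = -25/13.
Extremal: y(x) = (-5/13) x - 25/13.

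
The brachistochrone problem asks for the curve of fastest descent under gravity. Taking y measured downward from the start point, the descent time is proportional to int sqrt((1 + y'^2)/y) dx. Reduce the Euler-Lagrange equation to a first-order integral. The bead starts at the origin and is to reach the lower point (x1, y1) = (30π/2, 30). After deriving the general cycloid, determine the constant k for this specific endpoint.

The Lagrangian L = sqrt((1 + y'^2) / y) has no explicit x dependence, so the Beltrami identity applies:
    L − y' ∂L/∂y' = C.
Compute ∂L/∂y' = y' / sqrt(y (1 + y'^2)).
Substitute:
    sqrt((1 + y'^2)/y) − y'·y' / sqrt(y (1 + y'^2))
    = (1 + y'^2) / sqrt(y (1 + y'^2)) − y'^2 / sqrt(y (1 + y'^2))
    = 1 / sqrt(y (1 + y'^2)) = C.
Squaring and rearranging gives the first integral
    y (1 + y'^2) = 1/C^2 =: k   (constant).
Solving this first-order ODE by the substitution
    y = (k/2)(1 − cos θ)
yields the cycloid parameterisation
    x(θ) = (k/2)(θ − sin θ),   y(θ) = (k/2)(1 − cos θ).
The constant k is fixed by the endpoint condition.
Now fit the given lower endpoint (x1, y1) = (30π/2, 30). At the bottom of the first arch (θ = π), the parametric equations give
    y(π) = (k/2)(1 − cos π) = k,
    x(π) = (k/2)(π − sin π) = kπ/2.
Matching y(π) = 30 gives k = 30, consistent with x(π) = 30π/2. Therefore the specific cycloid is
    x(θ) = (30/2)(θ − sin θ),   y(θ) = (30/2)(1 − cos θ).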